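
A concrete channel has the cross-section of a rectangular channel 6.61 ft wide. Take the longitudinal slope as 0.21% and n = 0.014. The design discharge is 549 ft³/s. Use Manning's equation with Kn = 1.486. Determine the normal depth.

y_n = 9.41 ft

Manning's equation rearranged: A R^(2/3) = nQ / (1.486·√S) = 0.014 × 549 / (1.486 × √0.0021) = 112.9.
Try y = 6.86 ft: A R^(2/3) = 77.41 — short.
Try y = 9.41 ft: A R^(2/3) = 112.9 — ≈ 112.9.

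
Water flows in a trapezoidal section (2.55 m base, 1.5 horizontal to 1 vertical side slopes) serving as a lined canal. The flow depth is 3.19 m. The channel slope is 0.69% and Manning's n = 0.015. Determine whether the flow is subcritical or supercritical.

With bottom width b = 2.55 m and side slope z = 1.5: A = (b + zy)y = (2.55 + 1.5×3.19)×3.19 = 23.4 m²; P = b + 2y√(1+z²) = 2.55 + 2×3.19×1.803 = 14.05 m.
Hydraulic radius R = A/P = 23.4/14.05 = 1.665 m.
V = (1/n) R^(2/3) √S = (1/0.015) × 1.665^(2/3) × √0.0069 = 7.78 m/s. Hydraulic depth D_h = A/T = 23.4/12.12 = 1.931 m.
Froude number Fr = V/√(g·D_h) = 7.78/√(9.81×1.931) = 1.79, which is greater than 1, so the flow is supercritical.

supercritical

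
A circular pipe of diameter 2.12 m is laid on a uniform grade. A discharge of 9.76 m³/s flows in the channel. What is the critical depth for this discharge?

At critical depth, Q² T / (g A³) = 1, i.e. A³/T = Q²/g = 9.76²/9.81 = 9.71.
Trying y = 1.24 m: A³/T = 4.722 — low.
Trying y = 1.65 m: A³/T = 14.54 — high.
Trying y = 1.49 m: A³/T = 9.613 — close enough.

y_c = 1.49 m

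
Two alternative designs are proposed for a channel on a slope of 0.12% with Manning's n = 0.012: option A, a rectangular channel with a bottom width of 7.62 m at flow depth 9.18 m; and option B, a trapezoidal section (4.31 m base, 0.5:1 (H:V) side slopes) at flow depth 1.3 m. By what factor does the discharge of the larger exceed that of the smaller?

22.6

Channel A: Flow area A = b·y = 7.62 × 9.18 = 69.95 m². Wetted perimeter P = b + 2y = 7.62 + 2×9.18 = 25.98 m. Hydraulic radius R = A/P = 69.95/25.98 = 2.693 m. Q_A = (1/0.012)·69.95·2.693^(2/3)·√0.0012 = 390.8 m³/s.
Channel B: With bottom width b = 4.31 m and side slope z = 0.5: A = (b + zy)y = (4.31 + 0.5×1.3)×1.3 = 6.448 m²; P = b + 2y√(1+z²) = 4.31 + 2×1.3×1.118 = 7.217 m. Hydraulic radius R = A/P = 6.448/7.217 = 0.8935 m. Q_B = (1/0.012)·6.448·0.8935^(2/3)·√0.0012 = 17.27 m³/s.
The larger discharge is 390.8 m³/s and the smaller is 17.27 m³/s; the ratio is 22.6.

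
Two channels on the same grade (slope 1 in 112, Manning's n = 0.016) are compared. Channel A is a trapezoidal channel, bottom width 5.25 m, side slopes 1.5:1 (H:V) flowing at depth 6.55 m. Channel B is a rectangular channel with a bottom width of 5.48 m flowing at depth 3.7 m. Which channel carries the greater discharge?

channel A

Channel A: With bottom width b = 5.25 m and side slope z = 1.5: A = (b + zy)y = (5.25 + 1.5×6.55)×6.55 = 98.74 m²; P = b + 2y√(1+z²) = 5.25 + 2×6.55×1.803 = 28.87 m. Hydraulic radius R = A/P = 98.74/28.87 = 3.421 m. Q_A = (1/0.016)·98.74·3.421^(2/3)·√0.008929 = 1324 m³/s.
Channel B: Flow area A = b·y = 5.48 × 3.7 = 20.28 m². Wetted perimeter P = b + 2y = 5.48 + 2×3.7 = 12.88 m. Hydraulic radius R = A/P = 20.28/12.88 = 1.574 m. Q_B = (1/0.016)·20.28·1.574^(2/3)·√0.008929 = 162 m³/s.
Q_A = 1324 m³/s vs Q_B = 162 m³/s, so channel A carries more.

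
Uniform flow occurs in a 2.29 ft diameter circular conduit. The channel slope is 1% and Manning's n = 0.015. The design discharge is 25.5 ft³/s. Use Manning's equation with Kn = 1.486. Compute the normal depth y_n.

Manning's equation rearranged: A R^(2/3) = nQ / (1.486·√S) = 0.015 × 25.5 / (1.486 × √0.01) = 2.574.
Trying y = 1.54 ft: A R^(2/3) = 2.253 — short.
Trying y = 2.13 ft: A R^(2/3) = 3.053 — over.
Trying y = 1.71 ft: A R^(2/3) = 2.576 — ≈ 2.574.

y_n = 1.71 ft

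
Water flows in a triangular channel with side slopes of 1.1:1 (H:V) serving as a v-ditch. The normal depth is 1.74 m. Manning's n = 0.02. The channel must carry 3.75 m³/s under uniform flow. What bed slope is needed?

S = 0.000912

For a triangular section with side slope z = 1.1: A = zy² = 1.1×1.74² = 3.33 m²; P = 2y√(1+z²) = 2×1.74×1.487 = 5.173 m.
Hydraulic radius R = A/P = 3.33/5.173 = 0.6437 m.
From Manning's equation, S = [nQ / (1 A R^(2/3))]² = [0.02 × 3.75 / (1 × 3.33 × 0.6437^(2/3))]² = 0.000912.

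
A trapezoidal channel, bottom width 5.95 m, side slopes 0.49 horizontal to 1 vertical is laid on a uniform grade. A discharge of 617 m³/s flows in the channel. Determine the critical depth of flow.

y_c = 8.19 m

At critical depth, Q² T / (g A³) = 1, i.e. A³/T = Q²/g = 617²/9.81 = 38810.
Trying y = 9.19 m: A³/T = 59270 — high.
Trying y = 5.58 m: A³/T = 9965 — low.
Trying y = 8.19 m: A³/T = 38870 — close enough.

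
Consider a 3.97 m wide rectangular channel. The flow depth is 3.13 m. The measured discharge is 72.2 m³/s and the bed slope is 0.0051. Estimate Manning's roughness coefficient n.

Flow area A = b·y = 3.97 × 3.13 = 12.43 m². Wetted perimeter P = b + 2y = 3.97 + 2×3.13 = 10.23 m.
Hydraulic radius R = A/P = 12.43/10.23 = 1.215 m.
Rearranging Manning's equation: n = (1/Q) A R^(2/3) S^(1/2) = (1/72.2) × 12.43 × 1.215^(2/3) × √0.0051 = 0.014.

n = 0.014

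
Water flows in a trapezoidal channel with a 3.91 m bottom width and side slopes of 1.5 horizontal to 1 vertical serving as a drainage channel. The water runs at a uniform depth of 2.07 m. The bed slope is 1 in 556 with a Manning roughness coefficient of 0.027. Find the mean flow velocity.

V = 1.85 m/s

With bottom width b = 3.91 m and side slope z = 1.5: A = (b + zy)y = (3.91 + 1.5×2.07)×2.07 = 14.52 m²; P = b + 2y√(1+z²) = 3.91 + 2×2.07×1.803 = 11.37 m.
Hydraulic radius R = A/P = 14.52/11.37 = 1.277 m.
From Manning's equation, V = (1/n) R^(2/3) S^(1/2) = (1/0.027) × 1.277^(2/3) × 0.001799^(1/2) = 1.85 m/s.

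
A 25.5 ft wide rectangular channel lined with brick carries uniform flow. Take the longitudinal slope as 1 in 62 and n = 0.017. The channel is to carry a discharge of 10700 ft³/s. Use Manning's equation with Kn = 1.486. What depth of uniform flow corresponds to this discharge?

y_n = 11.4 ft

Manning's equation rearranged: A R^(2/3) = nQ / (1.486·√S) = 0.017 × 10700 / (1.486 × √0.01613) = 963.9.
At y = 9.6 ft: A R^(2/3) = 760.6 — low.
At y = 12.9 ft: A R^(2/3) = 1135 — high.
At y = 11.4 ft: A R^(2/3) = 961.9 — matches.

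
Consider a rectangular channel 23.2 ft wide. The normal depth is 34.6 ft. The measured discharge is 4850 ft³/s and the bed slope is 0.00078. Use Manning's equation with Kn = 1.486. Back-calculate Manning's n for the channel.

n = 0.029

Flow area A = b·y = 23.2 × 34.6 = 802.7 ft². Wetted perimeter P = b + 2y = 23.2 + 2×34.6 = 92.4 ft.
Hydraulic radius R = A/P = 802.7/92.4 = 8.687 ft.
Rearranging Manning's equation: n = (1.486/Q) A R^(2/3) S^(1/2) = (1.486/4850) × 802.7 × 8.687^(2/3) × √0.00078 = 0.029.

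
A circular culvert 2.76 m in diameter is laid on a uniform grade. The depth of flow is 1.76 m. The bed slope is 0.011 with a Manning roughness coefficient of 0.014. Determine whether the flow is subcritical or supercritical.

For a circular section of diameter D = 2.76 m at depth y = 1.76 m, the central angle is θ = 2 arccos(1 − 2y/D) = 3.7 rad. Then A = (D²/8)(θ − sin θ) = 4.027 m² and P = Dθ/2 = 5.105 m.
Hydraulic radius R = A/P = 4.027/5.105 = 0.7887 m.
V = (1/n) R^(2/3) √S = (1/0.014) × 0.7887^(2/3) × √0.011 = 6.395 m/s. Hydraulic depth D_h = A/T = 4.027/2.653 = 1.518 m.
Froude number Fr = V/√(g·D_h) = 6.395/√(9.81×1.518) = 1.66, which is greater than 1, so the flow is supercritical.

supercritical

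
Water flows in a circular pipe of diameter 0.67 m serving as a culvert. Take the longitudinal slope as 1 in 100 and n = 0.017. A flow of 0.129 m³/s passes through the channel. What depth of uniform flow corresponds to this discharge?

Manning's equation rearranged: A R^(2/3) = nQ / (1·√S) = 0.017 × 0.129 / (√0.01) = 0.02193.
At y = 0.23 m: A R^(2/3) = 0.02716 — too large.
At y = 0.155 m: A R^(2/3) = 0.01258 — too small.
At y = 0.206 m: A R^(2/3) = 0.022 — ≈ 0.02193.

y_n = 0.206 m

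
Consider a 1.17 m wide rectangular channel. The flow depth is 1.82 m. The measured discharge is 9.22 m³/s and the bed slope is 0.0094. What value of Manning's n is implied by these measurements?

Flow area A = b·y = 1.17 × 1.82 = 2.129 m². Wetted perimeter P = b + 2y = 1.17 + 2×1.82 = 4.81 m.
Hydraulic radius R = A/P = 2.129/4.81 = 0.4427 m.
Rearranging Manning's equation: n = (1/Q) A R^(2/3) S^(1/2) = (1/9.22) × 2.129 × 0.4427^(2/3) × √0.0094 = 0.013.

n = 0.013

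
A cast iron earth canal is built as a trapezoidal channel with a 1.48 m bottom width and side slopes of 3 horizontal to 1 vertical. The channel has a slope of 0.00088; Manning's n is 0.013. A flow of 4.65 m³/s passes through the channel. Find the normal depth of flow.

y_n = 0.828 m

Manning's equation rearranged: A R^(2/3) = nQ / (1·√S) = 0.013 × 4.65 / (√0.00088) = 2.038.
Trying y = 1.03 m: A R^(2/3) = 3.307 — too large.
Trying y = 0.718 m: A R^(2/3) = 1.494 — too small.
Trying y = 0.828 m: A R^(2/3) = 2.036 — matches.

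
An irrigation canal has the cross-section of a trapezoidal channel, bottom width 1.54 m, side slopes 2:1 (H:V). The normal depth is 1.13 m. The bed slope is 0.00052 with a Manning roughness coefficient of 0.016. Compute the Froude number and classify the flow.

With bottom width b = 1.54 m and side slope z = 2: A = (b + zy)y = (1.54 + 2×1.13)×1.13 = 4.294 m²; P = b + 2y√(1+z²) = 1.54 + 2×1.13×2.236 = 6.594 m.
Hydraulic radius R = A/P = 4.294/6.594 = 0.6512 m.
V = (1/n) R^(2/3) √S = (1/0.016) × 0.6512^(2/3) × √0.00052 = 1.071 m/s. Hydraulic depth D_h = A/T = 4.294/6.06 = 0.7086 m.
Froude number Fr = V/√(g·D_h) = 1.071/√(9.81×0.7086) = 0.406, which is less than 1, so the flow is subcritical.

subcritical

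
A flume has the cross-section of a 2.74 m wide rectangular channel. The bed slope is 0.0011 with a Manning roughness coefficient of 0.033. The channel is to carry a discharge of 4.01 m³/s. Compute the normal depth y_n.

y_n = 1.74 m

Manning's equation rearranged: A R^(2/3) = nQ / (1·√S) = 0.033 × 4.01 / (√0.0011) = 3.99.
Try y = 2.18 m: A R^(2/3) = 5.323 — over.
Try y = 1.27 m: A R^(2/3) = 2.635 — short.
Try y = 1.74 m: A R^(2/3) = 3.993 — ≈ 3.99.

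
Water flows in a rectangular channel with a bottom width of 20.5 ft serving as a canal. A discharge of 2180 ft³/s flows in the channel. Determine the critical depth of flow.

For a rectangular channel, critical depth y_c = (q²/g)^(1/3) where q = Q/b = 2180/20.5 = 106.3 ft²/s.
So y_c = (106.3²/32.2)^(1/3) = 7.06 ft.

y_c = 7.06 ft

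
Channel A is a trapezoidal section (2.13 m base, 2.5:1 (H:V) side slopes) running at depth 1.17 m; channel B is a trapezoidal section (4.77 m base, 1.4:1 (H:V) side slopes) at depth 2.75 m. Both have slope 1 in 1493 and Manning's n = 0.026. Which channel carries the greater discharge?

channel B

Channel A: With bottom width b = 2.13 m and side slope z = 2.5: A = (b + zy)y = (2.13 + 2.5×1.17)×1.17 = 5.914 m²; P = b + 2y√(1+z²) = 2.13 + 2×1.17×2.693 = 8.431 m. Hydraulic radius R = A/P = 5.914/8.431 = 0.7015 m. Q_A = (1/0.026)·5.914·0.7015^(2/3)·√0.0006698 = 4.648 m³/s.
Channel B: With bottom width b = 4.77 m and side slope z = 1.4: A = (b + zy)y = (4.77 + 1.4×2.75)×2.75 = 23.7 m²; P = b + 2y√(1+z²) = 4.77 + 2×2.75×1.72 = 14.23 m. Hydraulic radius R = A/P = 23.7/14.23 = 1.666 m. Q_B = (1/0.026)·23.7·1.666^(2/3)·√0.0006698 = 33.15 m³/s.
Q_A = 4.648 m³/s vs Q_B = 33.15 m³/s, so channel B carries more.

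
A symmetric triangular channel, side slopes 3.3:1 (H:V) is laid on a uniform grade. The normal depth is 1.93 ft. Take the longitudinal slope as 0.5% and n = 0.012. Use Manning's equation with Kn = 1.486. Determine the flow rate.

Q = 102 ft³/s

For a triangular section with side slope z = 3.3: A = zy² = 3.3×1.93² = 12.29 ft²; P = 2y√(1+z²) = 2×1.93×3.448 = 13.31 ft.
Hydraulic radius R = A/P = 12.29/13.31 = 0.9235 ft.
Manning's equation: Q = (1.486/n) A R^(2/3) S^(1/2) = (1.486/0.012) × 12.29 × 0.9235^(2/3) × 0.005^(1/2) = 102 ft³/s.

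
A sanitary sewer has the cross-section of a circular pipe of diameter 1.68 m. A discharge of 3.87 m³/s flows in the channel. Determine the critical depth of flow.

At critical depth, Q² T / (g A³) = 1, i.e. A³/T = Q²/g = 3.87²/9.81 = 1.527.
At y = 1.27 m: A³/T = 4.026 — over.
At y = 0.991 m: A³/T = 1.524 — close enough.

y_c = 0.991 m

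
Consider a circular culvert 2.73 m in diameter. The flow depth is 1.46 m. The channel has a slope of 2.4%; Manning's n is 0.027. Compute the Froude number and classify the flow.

For a circular section of diameter D = 2.73 m at depth y = 1.46 m, the central angle is θ = 2 arccos(1 − 2y/D) = 3.281 rad. Then A = (D²/8)(θ − sin θ) = 3.186 m² and P = Dθ/2 = 4.478 m.
Hydraulic radius R = A/P = 3.186/4.478 = 0.7114 m.
V = (1/n) R^(2/3) √S = (1/0.027) × 0.7114^(2/3) × √0.024 = 4.572 m/s. Hydraulic depth D_h = A/T = 3.186/2.723 = 1.17 m.
Froude number Fr = V/√(g·D_h) = 4.572/√(9.81×1.17) = 1.35, which is greater than 1, so the flow is supercritical.

supercritical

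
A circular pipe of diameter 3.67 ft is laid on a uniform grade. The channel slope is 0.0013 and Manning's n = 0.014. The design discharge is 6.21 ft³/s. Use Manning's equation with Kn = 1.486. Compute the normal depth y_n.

Manning's equation rearranged: A R^(2/3) = nQ / (1.486·√S) = 0.014 × 6.21 / (1.486 × √0.0013) = 1.623.
Trying y = 1.19 ft: A R^(2/3) = 2.272 — high.
Trying y = 0.869 ft: A R^(2/3) = 1.228 — low.
Trying y = 1 ft: A R^(2/3) = 1.621 — matches.

y_n = 1 ft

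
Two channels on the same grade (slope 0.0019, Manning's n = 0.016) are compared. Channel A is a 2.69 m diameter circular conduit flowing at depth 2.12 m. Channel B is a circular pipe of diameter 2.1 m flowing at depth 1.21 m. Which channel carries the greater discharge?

Channel A: For a circular section of diameter D = 2.69 m at depth y = 2.12 m, the central angle is θ = 2 arccos(1 − 2y/D) = 4.37 rad. Then A = (D²/8)(θ − sin θ) = 4.804 m² and P = Dθ/2 = 5.877 m. Hydraulic radius R = A/P = 4.804/5.877 = 0.8175 m. Q_A = (1/0.016)·4.804·0.8175^(2/3)·√0.0019 = 11.44 m³/s.
Channel B: For a circular section of diameter D = 2.1 m at depth y = 1.21 m, the central angle is θ = 2 arccos(1 − 2y/D) = 3.448 rad. Then A = (D²/8)(θ − sin θ) = 2.066 m² and P = Dθ/2 = 3.62 m. Hydraulic radius R = A/P = 2.066/3.62 = 0.5709 m. Q_B = (1/0.016)·2.066·0.5709^(2/3)·√0.0019 = 3.874 m³/s.
Q_A = 11.44 m³/s vs Q_B = 3.874 m³/s, so channel A carries more.

channel A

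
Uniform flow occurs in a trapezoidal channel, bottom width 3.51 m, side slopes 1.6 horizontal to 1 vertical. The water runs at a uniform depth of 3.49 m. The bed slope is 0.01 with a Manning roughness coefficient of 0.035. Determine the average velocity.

V = 4.39 m/s

With bottom width b = 3.51 m and side slope z = 1.6: A = (b + zy)y = (3.51 + 1.6×3.49)×3.49 = 31.74 m²; P = b + 2y√(1+z²) = 3.51 + 2×3.49×1.887 = 16.68 m.
Hydraulic radius R = A/P = 31.74/16.68 = 1.903 m.
From Manning's equation, V = (1/n) R^(2/3) S^(1/2) = (1/0.035) × 1.903^(2/3) × 0.01^(1/2) = 4.39 m/s.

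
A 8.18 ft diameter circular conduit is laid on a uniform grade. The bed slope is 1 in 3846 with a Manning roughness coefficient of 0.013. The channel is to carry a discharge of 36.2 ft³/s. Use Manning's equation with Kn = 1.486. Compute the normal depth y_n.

Manning's equation rearranged: A R^(2/3) = nQ / (1.486·√S) = 0.013 × 36.2 / (1.486 × √0.00026) = 19.64.
Try y = 3.39 ft: A R^(2/3) = 30.43 — over.
Try y = 2.68 ft: A R^(2/3) = 19.64 — matches.

y_n = 2.68 ft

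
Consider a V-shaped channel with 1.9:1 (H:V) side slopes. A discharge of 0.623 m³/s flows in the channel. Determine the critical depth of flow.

At critical depth, Q² T / (g A³) = 1, i.e. A³/T = Q²/g = 0.623²/9.81 = 0.03956.
Try y = 0.517 m: A³/T = 0.06667 — high.
Try y = 0.321 m: A³/T = 0.006152 — low.
Try y = 0.466 m: A³/T = 0.03966 — matches.

y_c = 0.466 m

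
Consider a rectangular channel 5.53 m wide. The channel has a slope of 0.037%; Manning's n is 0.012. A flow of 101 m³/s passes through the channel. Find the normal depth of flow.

Manning's equation rearranged: A R^(2/3) = nQ / (1·√S) = 0.012 × 101 / (√0.00037) = 63.01.
Trying y = 8.1 m: A R^(2/3) = 72.55 — high.
Trying y = 6.04 m: A R^(2/3) = 51.18 — low.
Trying y = 7.19 m: A R^(2/3) = 63.05 — ≈ 63.01.

y_n = 7.19 m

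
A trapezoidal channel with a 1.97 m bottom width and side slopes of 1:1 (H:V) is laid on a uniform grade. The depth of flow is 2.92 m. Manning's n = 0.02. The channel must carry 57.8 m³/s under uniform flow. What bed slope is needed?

S = 0.0042

With bottom width b = 1.97 m and side slope z = 1: A = (b + zy)y = (1.97 + 1×2.92)×2.92 = 14.28 m²; P = b + 2y√(1+z²) = 1.97 + 2×2.92×1.414 = 10.23 m.
Hydraulic radius R = A/P = 14.28/10.23 = 1.396 m.
From Manning's equation, S = [nQ / (1 A R^(2/3))]² = [0.02 × 57.8 / (1 × 14.28 × 1.396^(2/3))]² = 0.0042.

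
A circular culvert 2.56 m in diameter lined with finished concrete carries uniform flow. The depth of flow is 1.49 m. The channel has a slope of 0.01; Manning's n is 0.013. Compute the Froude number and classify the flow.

For a circular section of diameter D = 2.56 m at depth y = 1.49 m, the central angle is θ = 2 arccos(1 − 2y/D) = 3.471 rad. Then A = (D²/8)(θ − sin θ) = 3.109 m² and P = Dθ/2 = 4.443 m.
Hydraulic radius R = A/P = 3.109/4.443 = 0.6997 m.
V = (1/n) R^(2/3) √S = (1/0.013) × 0.6997^(2/3) × √0.01 = 6.063 m/s. Hydraulic depth D_h = A/T = 3.109/2.525 = 1.231 m.
Froude number Fr = V/√(g·D_h) = 6.063/√(9.81×1.231) = 1.74, which is greater than 1, so the flow is supercritical.

supercritical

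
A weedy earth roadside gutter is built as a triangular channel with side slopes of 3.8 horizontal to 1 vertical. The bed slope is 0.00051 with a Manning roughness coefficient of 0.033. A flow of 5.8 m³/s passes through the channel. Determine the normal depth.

y_n = 1.62 m

Manning's equation rearranged: A R^(2/3) = nQ / (1·√S) = 0.033 × 5.8 / (√0.00051) = 8.475.
Trying y = 1.14 m: A R^(2/3) = 3.32 — too small.
Trying y = 1.84 m: A R^(2/3) = 11.9 — too large.
Trying y = 1.62 m: A R^(2/3) = 8.474 — ≈ 8.475.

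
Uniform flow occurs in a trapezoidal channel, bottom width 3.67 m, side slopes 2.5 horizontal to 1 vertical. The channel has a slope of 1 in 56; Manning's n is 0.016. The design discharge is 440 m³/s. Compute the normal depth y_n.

y_n = 3.14 m

Manning's equation rearranged: A R^(2/3) = nQ / (1·√S) = 0.016 × 440 / (√0.01786) = 52.68.
Try y = 3.66 m: A R^(2/3) = 74.65 — over.
Try y = 2.27 m: A R^(2/3) = 25.71 — short.
Try y = 3.14 m: A R^(2/3) = 52.68 — ≈ 52.68.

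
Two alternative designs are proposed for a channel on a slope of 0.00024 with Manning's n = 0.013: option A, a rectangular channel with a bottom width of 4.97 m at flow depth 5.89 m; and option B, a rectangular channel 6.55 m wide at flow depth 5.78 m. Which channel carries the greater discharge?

Channel A: Flow area A = b·y = 4.97 × 5.89 = 29.27 m². Wetted perimeter P = b + 2y = 4.97 + 2×5.89 = 16.75 m. Hydraulic radius R = A/P = 29.27/16.75 = 1.748 m. Q_A = (1/0.013)·29.27·1.748^(2/3)·√0.00024 = 50.61 m³/s.
Channel B: Flow area A = b·y = 6.55 × 5.78 = 37.86 m². Wetted perimeter P = b + 2y = 6.55 + 2×5.78 = 18.11 m. Hydraulic radius R = A/P = 37.86/18.11 = 2.091 m. Q_B = (1/0.013)·37.86·2.091^(2/3)·√0.00024 = 73.76 m³/s.
Q_A = 50.61 m³/s vs Q_B = 73.76 m³/s, so channel B carries more.

channel B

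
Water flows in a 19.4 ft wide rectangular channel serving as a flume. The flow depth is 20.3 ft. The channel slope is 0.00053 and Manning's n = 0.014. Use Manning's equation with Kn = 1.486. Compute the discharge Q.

Flow area A = b·y = 19.4 × 20.3 = 393.8 ft². Wetted perimeter P = b + 2y = 19.4 + 2×20.3 = 60 ft.
Hydraulic radius R = A/P = 393.8/60 = 6.564 ft.
Manning's equation: Q = (1.486/n) A R^(2/3) S^(1/2) = (1.486/0.014) × 393.8 × 6.564^(2/3) × 0.00053^(1/2) = 3370 ft³/s.

Q = 3370 ft³/s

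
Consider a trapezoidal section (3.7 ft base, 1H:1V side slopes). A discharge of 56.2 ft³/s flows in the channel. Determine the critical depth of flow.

At critical depth, Q² T / (g A³) = 1, i.e. A³/T = Q²/g = 56.2²/32.2 = 98.09.
At y = 1.8 ft: A³/T = 132.9 — too large.
At y = 1.28 ft: A³/T = 41.38 — too small.
At y = 1.65 ft: A³/T = 98.27 — close enough.

y_c = 1.65 ft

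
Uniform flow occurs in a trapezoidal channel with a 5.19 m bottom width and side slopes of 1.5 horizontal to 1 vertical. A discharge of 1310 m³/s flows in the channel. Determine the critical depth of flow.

At critical depth, Q² T / (g A³) = 1, i.e. A³/T = Q²/g = 1310²/9.81 = 174900.
Trying y = 7.07 m: A³/T = 52750 — short.
Trying y = 10.3 m: A³/T = 266200 — over.
Trying y = 9.36 m: A³/T = 175300 — ≈ 174900.

y_c = 9.36 m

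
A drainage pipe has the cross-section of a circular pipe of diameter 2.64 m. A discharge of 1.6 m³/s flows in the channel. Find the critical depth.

At critical depth, Q² T / (g A³) = 1, i.e. A³/T = Q²/g = 1.6²/9.81 = 0.261.
Trying y = 0.598 m: A³/T = 0.3648 — high.
Trying y = 0.446 m: A³/T = 0.1156 — low.
Trying y = 0.549 m: A³/T = 0.2611 — matches.

y_c = 0.549 m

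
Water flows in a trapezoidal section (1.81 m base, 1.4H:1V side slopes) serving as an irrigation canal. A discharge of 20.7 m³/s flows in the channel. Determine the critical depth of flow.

y_c = 1.6 m

At critical depth, Q² T / (g A³) = 1, i.e. A³/T = Q²/g = 20.7²/9.81 = 43.68.
Try y = 1.78 m: A³/T = 66.09 — too large.
Try y = 1.34 m: A³/T = 21.66 — too small.
Try y = 1.6 m: A³/T = 43.26 — matches.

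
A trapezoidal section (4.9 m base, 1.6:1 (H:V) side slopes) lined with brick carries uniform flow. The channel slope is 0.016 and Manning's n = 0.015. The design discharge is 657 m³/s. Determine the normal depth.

y_n = 4 m

Manning's equation rearranged: A R^(2/3) = nQ / (1·√S) = 0.015 × 657 / (√0.016) = 77.91.
Trying y = 4.84 m: A R^(2/3) = 117 — too large.
Trying y = 4 m: A R^(2/3) = 77.86 — matches.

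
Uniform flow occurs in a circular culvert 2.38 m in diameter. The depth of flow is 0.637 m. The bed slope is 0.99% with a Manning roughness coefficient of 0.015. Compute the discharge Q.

Q = 3.27 m³/s

For a circular section of diameter D = 2.38 m at depth y = 0.637 m, the central angle is θ = 2 arccos(1 − 2y/D) = 2.175 rad. Then A = (D²/8)(θ − sin θ) = 0.9573 m² and P = Dθ/2 = 2.588 m.
Hydraulic radius R = A/P = 0.9573/2.588 = 0.3699 m.
Manning's equation: Q = (1/n) A R^(2/3) S^(1/2) = (1/0.015) × 0.9573 × 0.3699^(2/3) × 0.0099^(1/2) = 3.27 m³/s.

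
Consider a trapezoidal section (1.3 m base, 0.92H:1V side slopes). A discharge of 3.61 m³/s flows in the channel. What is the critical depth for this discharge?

At critical depth, Q² T / (g A³) = 1, i.e. A³/T = Q²/g = 3.61²/9.81 = 1.328.
Trying y = 0.577 m: A³/T = 0.4992 — short.
Trying y = 0.858 m: A³/T = 2.001 — over.
Trying y = 0.765 m: A³/T = 1.33 — close enough.

y_c = 0.765 m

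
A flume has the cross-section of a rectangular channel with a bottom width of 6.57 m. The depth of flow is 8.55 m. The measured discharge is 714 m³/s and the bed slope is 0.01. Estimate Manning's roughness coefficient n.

Flow area A = b·y = 6.57 × 8.55 = 56.17 m². Wetted perimeter P = b + 2y = 6.57 + 2×8.55 = 23.67 m.
Hydraulic radius R = A/P = 56.17/23.67 = 2.373 m.
Rearranging Manning's equation: n = (1/Q) A R^(2/3) S^(1/2) = (1/714) × 56.17 × 2.373^(2/3) × √0.01 = 0.014.

n = 0.014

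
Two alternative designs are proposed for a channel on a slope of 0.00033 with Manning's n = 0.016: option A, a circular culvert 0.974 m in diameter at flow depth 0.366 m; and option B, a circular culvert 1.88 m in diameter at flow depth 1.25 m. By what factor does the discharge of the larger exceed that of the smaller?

Channel A: For a circular section of diameter D = 0.974 m at depth y = 0.366 m, the central angle is θ = 2 arccos(1 − 2y/D) = 2.639 rad. Then A = (D²/8)(θ − sin θ) = 0.2559 m² and P = Dθ/2 = 1.285 m. Hydraulic radius R = A/P = 0.2559/1.285 = 0.1991 m. Q_A = (1/0.016)·0.2559·0.1991^(2/3)·√0.00033 = 0.09907 m³/s.
Channel B: For a circular section of diameter D = 1.88 m at depth y = 1.25 m, the central angle is θ = 2 arccos(1 − 2y/D) = 3.814 rad. Then A = (D²/8)(θ − sin θ) = 1.96 m² and P = Dθ/2 = 3.585 m. Hydraulic radius R = A/P = 1.96/3.585 = 0.5467 m. Q_B = (1/0.016)·1.96·0.5467^(2/3)·√0.00033 = 1.488 m³/s.
The larger discharge is 1.488 m³/s and the smaller is 0.09907 m³/s; the ratio is 15.

15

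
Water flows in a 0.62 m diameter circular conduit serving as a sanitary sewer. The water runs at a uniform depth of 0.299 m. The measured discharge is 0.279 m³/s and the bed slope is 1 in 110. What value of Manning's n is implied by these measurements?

n = 0.014

For a circular section of diameter D = 0.62 m at depth y = 0.299 m, the central angle is θ = 2 arccos(1 − 2y/D) = 3.071 rad. Then A = (D²/8)(θ − sin θ) = 0.1441 m² and P = Dθ/2 = 0.9519 m.
Hydraulic radius R = A/P = 0.1441/0.9519 = 0.1514 m.
Rearranging Manning's equation: n = (1/Q) A R^(2/3) S^(1/2) = (1/0.279) × 0.1441 × 0.1514^(2/3) × √0.009091 = 0.014.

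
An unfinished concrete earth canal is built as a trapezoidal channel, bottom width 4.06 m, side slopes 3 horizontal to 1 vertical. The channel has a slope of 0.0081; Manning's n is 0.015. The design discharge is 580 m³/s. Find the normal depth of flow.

y_n = 3.81 m

Manning's equation rearranged: A R^(2/3) = nQ / (1·√S) = 0.015 × 580 / (√0.0081) = 96.67.
Trying y = 4.3 m: A R^(2/3) = 128.3 — too large.
Trying y = 3.81 m: A R^(2/3) = 96.66 — matches.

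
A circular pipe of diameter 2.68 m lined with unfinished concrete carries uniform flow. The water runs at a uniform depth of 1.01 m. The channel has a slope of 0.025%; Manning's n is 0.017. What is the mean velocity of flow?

V = 0.624 m/s

For a circular section of diameter D = 2.68 m at depth y = 1.01 m, the central angle is θ = 2 arccos(1 − 2y/D) = 2.644 rad. Then A = (D²/8)(θ − sin θ) = 1.945 m² and P = Dθ/2 = 3.543 m.
Hydraulic radius R = A/P = 1.945/3.543 = 0.549 m.
From Manning's equation, V = (1/n) R^(2/3) S^(1/2) = (1/0.017) × 0.549^(2/3) × 0.00025^(1/2) = 0.624 m/s.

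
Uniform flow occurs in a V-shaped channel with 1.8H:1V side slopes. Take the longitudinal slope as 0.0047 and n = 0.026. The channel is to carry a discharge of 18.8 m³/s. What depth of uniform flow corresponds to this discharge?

y_n = 2.06 m

Manning's equation rearranged: A R^(2/3) = nQ / (1·√S) = 0.026 × 18.8 / (√0.0047) = 7.13.
Try y = 1.56 m: A R^(2/3) = 3.393 — low.
Try y = 2.06 m: A R^(2/3) = 7.122 — close enough.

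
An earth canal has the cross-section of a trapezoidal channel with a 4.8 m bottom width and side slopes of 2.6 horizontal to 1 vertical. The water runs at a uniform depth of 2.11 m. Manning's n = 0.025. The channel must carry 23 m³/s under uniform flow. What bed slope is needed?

With bottom width b = 4.8 m and side slope z = 2.6: A = (b + zy)y = (4.8 + 2.6×2.11)×2.11 = 21.7 m²; P = b + 2y√(1+z²) = 4.8 + 2×2.11×2.786 = 16.56 m.
Hydraulic radius R = A/P = 21.7/16.56 = 1.311 m.
From Manning's equation, S = [nQ / (1 A R^(2/3))]² = [0.025 × 23 / (1 × 21.7 × 1.311^(2/3))]² = 0.000489.

S = 0.000489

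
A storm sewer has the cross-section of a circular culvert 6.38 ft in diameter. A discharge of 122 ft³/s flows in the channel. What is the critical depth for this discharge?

At critical depth, Q² T / (g A³) = 1, i.e. A³/T = Q²/g = 122²/32.2 = 462.2.
Try y = 2.03 ft: A³/T = 112.7 — short.
Try y = 3.29 ft: A³/T = 720.2 — over.
Try y = 2.93 ft: A³/T = 462.5 — close enough.

y_c = 2.93 ft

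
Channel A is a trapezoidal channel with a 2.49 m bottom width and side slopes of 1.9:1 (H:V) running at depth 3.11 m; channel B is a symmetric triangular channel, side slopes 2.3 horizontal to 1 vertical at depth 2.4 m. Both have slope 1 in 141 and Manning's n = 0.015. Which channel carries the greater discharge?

Channel A: With bottom width b = 2.49 m and side slope z = 1.9: A = (b + zy)y = (2.49 + 1.9×3.11)×3.11 = 26.12 m²; P = b + 2y√(1+z²) = 2.49 + 2×3.11×2.147 = 15.84 m. Hydraulic radius R = A/P = 26.12/15.84 = 1.649 m. Q_A = (1/0.015)·26.12·1.649^(2/3)·√0.007092 = 204.7 m³/s.
Channel B: For a triangular section with side slope z = 2.3: A = zy² = 2.3×2.4² = 13.25 m²; P = 2y√(1+z²) = 2×2.4×2.508 = 12.04 m. Hydraulic radius R = A/P = 13.25/12.04 = 1.1 m. Q_B = (1/0.015)·13.25·1.1^(2/3)·√0.007092 = 79.28 m³/s.
Q_A = 204.7 m³/s vs Q_B = 79.28 m³/s, so channel A carries more.

channel A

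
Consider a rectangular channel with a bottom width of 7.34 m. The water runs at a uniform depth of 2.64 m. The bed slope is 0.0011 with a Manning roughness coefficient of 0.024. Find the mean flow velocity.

Flow area A = b·y = 7.34 × 2.64 = 19.38 m². Wetted perimeter P = b + 2y = 7.34 + 2×2.64 = 12.62 m.
Hydraulic radius R = A/P = 19.38/12.62 = 1.535 m.
From Manning's equation, V = (1/n) R^(2/3) S^(1/2) = (1/0.024) × 1.535^(2/3) × 0.0011^(1/2) = 1.84 m/s.

V = 1.84 m/s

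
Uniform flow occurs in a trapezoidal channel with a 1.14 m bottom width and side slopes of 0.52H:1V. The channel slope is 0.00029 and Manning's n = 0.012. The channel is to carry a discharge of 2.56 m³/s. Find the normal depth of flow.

Manning's equation rearranged: A R^(2/3) = nQ / (1·√S) = 0.012 × 2.56 / (√0.00029) = 1.804.
Trying y = 0.962 m: A R^(2/3) = 0.9632 — low.
Trying y = 1.52 m: A R^(2/3) = 2.185 — high.
Trying y = 1.37 m: A R^(2/3) = 1.806 — close enough.

y_n = 1.37 m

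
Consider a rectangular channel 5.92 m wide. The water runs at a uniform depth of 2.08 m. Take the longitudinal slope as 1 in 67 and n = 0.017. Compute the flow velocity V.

V = 8.21 m/s

Flow area A = b·y = 5.92 × 2.08 = 12.31 m². Wetted perimeter P = b + 2y = 5.92 + 2×2.08 = 10.08 m.
Hydraulic radius R = A/P = 12.31/10.08 = 1.222 m.
From Manning's equation, V = (1/n) R^(2/3) S^(1/2) = (1/0.017) × 1.222^(2/3) × 0.01493^(1/2) = 8.21 m/s.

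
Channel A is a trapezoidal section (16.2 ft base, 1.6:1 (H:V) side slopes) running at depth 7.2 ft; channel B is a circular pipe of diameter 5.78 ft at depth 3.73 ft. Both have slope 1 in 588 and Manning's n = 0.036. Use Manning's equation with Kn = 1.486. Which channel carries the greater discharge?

channel A

Channel A: With bottom width b = 16.2 ft and side slope z = 1.6: A = (b + zy)y = (16.2 + 1.6×7.2)×7.2 = 199.6 ft²; P = b + 2y√(1+z²) = 16.2 + 2×7.2×1.887 = 43.37 ft. Hydraulic radius R = A/P = 199.6/43.37 = 4.602 ft. Q_A = (1.486/0.036)·199.6·4.602^(2/3)·√0.001701 = 940 ft³/s.
Channel B: For a circular section of diameter D = 5.78 ft at depth y = 3.73 ft, the central angle is θ = 2 arccos(1 − 2y/D) = 3.731 rad. Then A = (D²/8)(θ − sin θ) = 17.91 ft² and P = Dθ/2 = 10.78 ft. Hydraulic radius R = A/P = 17.91/10.78 = 1.66 ft. Q_B = (1.486/0.036)·17.91·1.66^(2/3)·√0.001701 = 42.74 ft³/s.
Q_A = 940 ft³/s vs Q_B = 42.74 ft³/s, so channel A carries more.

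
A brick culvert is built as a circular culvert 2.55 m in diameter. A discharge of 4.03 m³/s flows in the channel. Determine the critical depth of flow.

y_c = 0.892 m

At critical depth, Q² T / (g A³) = 1, i.e. A³/T = Q²/g = 4.03²/9.81 = 1.656.
Try y = 0.682 m: A³/T = 0.5861 — too small.
Try y = 1.05 m: A³/T = 3.106 — too large.
Try y = 0.892 m: A³/T = 1.658 — close enough.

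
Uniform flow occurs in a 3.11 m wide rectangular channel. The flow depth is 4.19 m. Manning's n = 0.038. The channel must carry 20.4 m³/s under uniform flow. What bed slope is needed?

Flow area A = b·y = 3.11 × 4.19 = 13.03 m². Wetted perimeter P = b + 2y = 3.11 + 2×4.19 = 11.49 m.
Hydraulic radius R = A/P = 13.03/11.49 = 1.134 m.
From Manning's equation, S = [nQ / (1 A R^(2/3))]² = [0.038 × 20.4 / (1 × 13.03 × 1.134^(2/3))]² = 0.00299.

S = 0.00299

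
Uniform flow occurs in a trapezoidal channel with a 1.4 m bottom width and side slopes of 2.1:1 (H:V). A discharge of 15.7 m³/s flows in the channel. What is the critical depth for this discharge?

At critical depth, Q² T / (g A³) = 1, i.e. A³/T = Q²/g = 15.7²/9.81 = 25.13.
Try y = 1.11 m: A³/T = 11.72 — low.
Try y = 1.7 m: A³/T = 70.62 — high.
Try y = 1.33 m: A³/T = 24.83 — matches.

y_c = 1.33 m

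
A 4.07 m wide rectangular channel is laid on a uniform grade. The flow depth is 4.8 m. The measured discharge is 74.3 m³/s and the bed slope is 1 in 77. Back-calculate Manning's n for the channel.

n = 0.038

Flow area A = b·y = 4.07 × 4.8 = 19.54 m². Wetted perimeter P = b + 2y = 4.07 + 2×4.8 = 13.67 m.
Hydraulic radius R = A/P = 19.54/13.67 = 1.429 m.
Rearranging Manning's equation: n = (1/Q) A R^(2/3) S^(1/2) = (1/74.3) × 19.54 × 1.429^(2/3) × √0.01299 = 0.038.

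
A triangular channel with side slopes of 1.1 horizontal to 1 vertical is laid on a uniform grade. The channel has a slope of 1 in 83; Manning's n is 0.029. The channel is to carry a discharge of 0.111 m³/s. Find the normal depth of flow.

y_n = 0.329 m

Manning's equation rearranged: A R^(2/3) = nQ / (1·√S) = 0.029 × 0.111 / (√0.01205) = 0.02933.
At y = 0.256 m: A R^(2/3) = 0.01498 — short.
At y = 0.379 m: A R^(2/3) = 0.04265 — over.
At y = 0.329 m: A R^(2/3) = 0.02924 — close enough.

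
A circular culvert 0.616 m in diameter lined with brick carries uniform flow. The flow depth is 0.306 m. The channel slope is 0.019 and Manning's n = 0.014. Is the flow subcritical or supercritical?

For a circular section of diameter D = 0.616 m at depth y = 0.306 m, the central angle is θ = 2 arccos(1 − 2y/D) = 3.129 rad. Then A = (D²/8)(θ − sin θ) = 0.1478 m² and P = Dθ/2 = 0.9636 m.
Hydraulic radius R = A/P = 0.1478/0.9636 = 0.1534 m.
V = (1/n) R^(2/3) √S = (1/0.014) × 0.1534^(2/3) × √0.019 = 2.821 m/s. Hydraulic depth D_h = A/T = 0.1478/0.616 = 0.2399 m.
Froude number Fr = V/√(g·D_h) = 2.821/√(9.81×0.2399) = 1.84, which is greater than 1, so the flow is supercritical.

supercritical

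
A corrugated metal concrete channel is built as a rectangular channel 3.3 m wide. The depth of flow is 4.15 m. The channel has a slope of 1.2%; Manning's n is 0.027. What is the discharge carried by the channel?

Flow area A = b·y = 3.3 × 4.15 = 13.7 m². Wetted perimeter P = b + 2y = 3.3 + 2×4.15 = 11.6 m.
Hydraulic radius R = A/P = 13.7/11.6 = 1.181 m.
Manning's equation: Q = (1/n) A R^(2/3) S^(1/2) = (1/0.027) × 13.7 × 1.181^(2/3) × 0.012^(1/2) = 62.1 m³/s.

Q = 62.1 m³/s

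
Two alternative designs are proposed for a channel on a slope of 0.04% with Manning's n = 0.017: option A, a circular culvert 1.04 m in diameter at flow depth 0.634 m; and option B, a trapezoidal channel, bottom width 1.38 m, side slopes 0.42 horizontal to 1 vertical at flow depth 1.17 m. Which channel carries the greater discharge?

Channel A: For a circular section of diameter D = 1.04 m at depth y = 0.634 m, the central angle is θ = 2 arccos(1 − 2y/D) = 3.584 rad. Then A = (D²/8)(θ − sin θ) = 0.5423 m² and P = Dθ/2 = 1.863 m. Hydraulic radius R = A/P = 0.5423/1.863 = 0.291 m. Q_A = (1/0.017)·0.5423·0.291^(2/3)·√0.0004 = 0.2802 m³/s.
Channel B: With bottom width b = 1.38 m and side slope z = 0.42: A = (b + zy)y = (1.38 + 0.42×1.17)×1.17 = 2.19 m²; P = b + 2y√(1+z²) = 1.38 + 2×1.17×1.085 = 3.918 m. Hydraulic radius R = A/P = 2.19/3.918 = 0.5588 m. Q_B = (1/0.017)·2.19·0.5588^(2/3)·√0.0004 = 1.748 m³/s.
Q_A = 0.2802 m³/s vs Q_B = 1.748 m³/s, so channel B carries more.

channel B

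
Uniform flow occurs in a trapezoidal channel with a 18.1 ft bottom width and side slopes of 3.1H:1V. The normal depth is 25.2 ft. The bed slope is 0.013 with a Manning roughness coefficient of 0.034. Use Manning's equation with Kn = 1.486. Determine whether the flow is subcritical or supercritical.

supercritical

With bottom width b = 18.1 ft and side slope z = 3.1: A = (b + zy)y = (18.1 + 3.1×25.2)×25.2 = 2425 ft²; P = b + 2y√(1+z²) = 18.1 + 2×25.2×3.257 = 182.3 ft.
Hydraulic radius R = A/P = 2425/182.3 = 13.3 ft.
V = (1.486/n) R^(2/3) √S = (1.486/0.034) × 13.3^(2/3) × √0.013 = 27.98 ft/s. Hydraulic depth D_h = A/T = 2425/174.3 = 13.91 ft.
Froude number Fr = V/√(g·D_h) = 27.98/√(32.2×13.91) = 1.32, which is greater than 1, so the flow is supercritical.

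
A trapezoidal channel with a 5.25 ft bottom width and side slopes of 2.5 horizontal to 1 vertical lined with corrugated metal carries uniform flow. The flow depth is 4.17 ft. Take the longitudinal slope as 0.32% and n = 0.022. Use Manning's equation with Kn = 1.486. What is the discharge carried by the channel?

Q = 443 ft³/s

With bottom width b = 5.25 ft and side slope z = 2.5: A = (b + zy)y = (5.25 + 2.5×4.17)×4.17 = 65.36 ft²; P = b + 2y√(1+z²) = 5.25 + 2×4.17×2.693 = 27.71 ft.
Hydraulic radius R = A/P = 65.36/27.71 = 2.359 ft.
Manning's equation: Q = (1.486/n) A R^(2/3) S^(1/2) = (1.486/0.022) × 65.36 × 2.359^(2/3) × 0.0032^(1/2) = 443 ft³/s.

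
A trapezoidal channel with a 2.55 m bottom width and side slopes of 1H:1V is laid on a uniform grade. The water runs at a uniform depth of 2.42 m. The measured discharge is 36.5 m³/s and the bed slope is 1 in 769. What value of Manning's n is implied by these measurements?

With bottom width b = 2.55 m and side slope z = 1: A = (b + zy)y = (2.55 + 1×2.42)×2.42 = 12.03 m²; P = b + 2y√(1+z²) = 2.55 + 2×2.42×1.414 = 9.395 m.
Hydraulic radius R = A/P = 12.03/9.395 = 1.28 m.
Rearranging Manning's equation: n = (1/Q) A R^(2/3) S^(1/2) = (1/36.5) × 12.03 × 1.28^(2/3) × √0.0013 = 0.014.

n = 0.014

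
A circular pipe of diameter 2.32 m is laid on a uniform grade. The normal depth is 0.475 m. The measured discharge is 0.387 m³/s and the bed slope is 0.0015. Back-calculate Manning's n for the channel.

For a circular section of diameter D = 2.32 m at depth y = 0.475 m, the central angle is θ = 2 arccos(1 − 2y/D) = 1.878 rad. Then A = (D²/8)(θ − sin θ) = 0.6224 m² and P = Dθ/2 = 2.179 m.
Hydraulic radius R = A/P = 0.6224/2.179 = 0.2857 m.
Rearranging Manning's equation: n = (1/Q) A R^(2/3) S^(1/2) = (1/0.387) × 0.6224 × 0.2857^(2/3) × √0.0015 = 0.027.

n = 0.027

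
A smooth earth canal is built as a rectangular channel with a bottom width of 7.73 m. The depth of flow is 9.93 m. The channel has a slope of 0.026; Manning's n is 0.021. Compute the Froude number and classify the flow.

supercritical

Flow area A = b·y = 7.73 × 9.93 = 76.76 m². Wetted perimeter P = b + 2y = 7.73 + 2×9.93 = 27.59 m.
Hydraulic radius R = A/P = 76.76/27.59 = 2.782 m.
V = (1/n) R^(2/3) √S = (1/0.021) × 2.782^(2/3) × √0.026 = 15.19 m/s. Hydraulic depth D_h = A/T = 76.76/7.73 = 9.93 m.
Froude number Fr = V/√(g·D_h) = 15.19/√(9.81×9.93) = 1.54, which is greater than 1, so the flow is supercritical.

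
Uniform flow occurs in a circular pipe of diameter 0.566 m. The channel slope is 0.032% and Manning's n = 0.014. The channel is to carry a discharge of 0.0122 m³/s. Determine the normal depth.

Manning's equation rearranged: A R^(2/3) = nQ / (1·√S) = 0.014 × 0.0122 / (√0.00032) = 0.009548.
Try y = 0.173 m: A R^(2/3) = 0.01387 — too large.
Try y = 0.122 m: A R^(2/3) = 0.006959 — too small.
Try y = 0.143 m: A R^(2/3) = 0.009556 — matches.

y_n = 0.143 m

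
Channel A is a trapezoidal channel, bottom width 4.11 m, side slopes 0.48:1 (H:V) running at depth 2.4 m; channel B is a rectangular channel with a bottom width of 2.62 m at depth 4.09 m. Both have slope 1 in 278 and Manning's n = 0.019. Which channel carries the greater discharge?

Channel A: With bottom width b = 4.11 m and side slope z = 0.48: A = (b + zy)y = (4.11 + 0.48×2.4)×2.4 = 12.63 m²; P = b + 2y√(1+z²) = 4.11 + 2×2.4×1.109 = 9.434 m. Hydraulic radius R = A/P = 12.63/9.434 = 1.339 m. Q_A = (1/0.019)·12.63·1.339^(2/3)·√0.003597 = 48.42 m³/s.
Channel B: Flow area A = b·y = 2.62 × 4.09 = 10.72 m². Wetted perimeter P = b + 2y = 2.62 + 2×4.09 = 10.8 m. Hydraulic radius R = A/P = 10.72/10.8 = 0.9922 m. Q_B = (1/0.019)·10.72·0.9922^(2/3)·√0.003597 = 33.65 m³/s.
Q_A = 48.42 m³/s vs Q_B = 33.65 m³/s, so channel A carries more.

channel A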